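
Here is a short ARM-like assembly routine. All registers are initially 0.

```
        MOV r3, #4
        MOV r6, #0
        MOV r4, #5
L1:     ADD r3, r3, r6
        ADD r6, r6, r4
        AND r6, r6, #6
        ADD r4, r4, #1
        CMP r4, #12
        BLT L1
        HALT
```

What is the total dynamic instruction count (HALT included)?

46

MOV r3, #4 → r3=4
MOV r6, #0 → r6=0
MOV r4, #5 → r4=5
ADD r3, r3, r6 → r3=4+0=4
ADD r6, r6, r4 → r6=0+5=5
AND r6, r6, #6 → r6=5&6=4
ADD r4, r4, #1 → r4=5+1=6
CMP r4, #12  (cmp 6,12)
BLT L1: taken
ADD r3, r3, r6 → r3=4+4=8
ADD r6, r6, r4 → r6=4+6=10
AND r6, r6, #6 → r6=10&6=2
ADD r4, r4, #1 → r4=6+1=7
CMP r4, #12  (cmp 7,12)
BLT L1: taken
ADD r3, r3, r6 → r3=8+2=10
ADD r6, r6, r4 → r6=2+7=9
AND r6, r6, #6 → r6=9&6=0
ADD r4, r4, #1 → r4=7+1=8
CMP r4, #12  (cmp 8,12)
BLT L1: taken
ADD r3, r3, r6 → r3=10+0=10
ADD r6, r6, r4 → r6=0+8=8
AND r6, r6, #6 → r6=8&6=0
ADD r4, r4, #1 → r4=8+1=9
CMP r4, #12  (cmp 9,12)
BLT L1: taken
ADD r3, r3, r6 → r3=10+0=10
ADD r6, r6, r4 → r6=0+9=9
AND r6, r6, #6 → r6=9&6=0
ADD r4, r4, #1 → r4=9+1=10
CMP r4, #12  (cmp 10,12)
BLT L1: taken
ADD r3, r3, r6 → r3=10+0=10
ADD r6, r6, r4 → r6=0+10=10
AND r6, r6, #6 → r6=10&6=2
ADD r4, r4, #1 → r4=10+1=11
CMP r4, #12  (cmp 11,12)
BLT L1: taken
ADD r3, r3, r6 → r3=10+2=12
ADD r6, r6, r4 → r6=2+11=13
AND r6, r6, #6 → r6=13&6=4
ADD r4, r4, #1 → r4=11+1=12
CMP r4, #12  (cmp 12,12)
BLT L1: not taken
halt.
Total executed instructions: 46.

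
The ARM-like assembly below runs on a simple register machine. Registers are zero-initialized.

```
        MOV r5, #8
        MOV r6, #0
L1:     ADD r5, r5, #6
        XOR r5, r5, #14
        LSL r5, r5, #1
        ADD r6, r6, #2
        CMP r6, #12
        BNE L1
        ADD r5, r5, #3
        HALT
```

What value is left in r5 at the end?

499

after MOV r5, #8: r5=8
after MOV r6, #0: r6=0
after ADD r5, r5, #6: r5=8+6=14
after XOR r5, r5, #14: r5=14^14=0
after LSL r5, r5, #1: r5=0<<1=0
after ADD r6, r6, #2: r6=0+2=2
CMP r6, #12  (cmp 2,12)
BNE L1: taken
after ADD r5, r5, #6: r5=0+6=6
after XOR r5, r5, #14: r5=6^14=8
after LSL r5, r5, #1: r5=8<<1=16
after ADD r6, r6, #2: r6=2+2=4
CMP r6, #12  (cmp 4,12)
BNE L1: taken
after ADD r5, r5, #6: r5=16+6=22
after XOR r5, r5, #14: r5=22^14=24
after LSL r5, r5, #1: r5=24<<1=48
after ADD r6, r6, #2: r6=4+2=6
CMP r6, #12  (cmp 6,12)
BNE L1: taken
after ADD r5, r5, #6: r5=48+6=54
after XOR r5, r5, #14: r5=54^14=56
after LSL r5, r5, #1: r5=56<<1=112
after ADD r6, r6, #2: r6=6+2=8
CMP r6, #12  (cmp 8,12)
BNE L1: taken
after ADD r5, r5, #6: r5=112+6=118
after XOR r5, r5, #14: r5=118^14=120
after LSL r5, r5, #1: r5=120<<1=240
after ADD r6, r6, #2: r6=8+2=10
CMP r6, #12  (cmp 10,12)
BNE L1: taken
after ADD r5, r5, #6: r5=240+6=246
after XOR r5, r5, #14: r5=246^14=248
after LSL r5, r5, #1: r5=248<<1=496
after ADD r6, r6, #2: r6=10+2=12
CMP r6, #12  (cmp 12,12)
BNE L1: not taken
after ADD r5, r5, #3: r5=496+3=499
halt.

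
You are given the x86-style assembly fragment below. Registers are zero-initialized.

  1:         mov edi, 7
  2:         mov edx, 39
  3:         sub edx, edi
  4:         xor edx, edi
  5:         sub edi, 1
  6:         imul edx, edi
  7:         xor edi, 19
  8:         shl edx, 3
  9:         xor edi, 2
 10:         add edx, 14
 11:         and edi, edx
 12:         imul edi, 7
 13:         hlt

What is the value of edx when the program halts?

mov edi, 7 → edi=7
mov edx, 39 → edx=39
sub edx, edi → edx=39-7=32
xor edx, edi → edx=32^7=39
sub edi, 1 → edi=7-1=6
imul edx, edi → edx=39*6=234
xor edi, 19 → edi=6^19=21
shl edx, 3 → edx=234<<3=1872
xor edi, 2 → edi=21^2=23
add edx, 14 → edx=1872+14=1886
and edi, edx → edi=23&1886=22
imul edi, 7 → edi=22*7=154
halt.

1886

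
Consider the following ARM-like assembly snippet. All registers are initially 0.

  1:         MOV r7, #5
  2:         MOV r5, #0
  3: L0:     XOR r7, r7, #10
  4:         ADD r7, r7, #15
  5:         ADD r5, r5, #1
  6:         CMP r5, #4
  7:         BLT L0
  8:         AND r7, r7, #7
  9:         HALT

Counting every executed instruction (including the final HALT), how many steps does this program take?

24

MOV r7, #5 → r7=5
MOV r5, #0 → r5=0
XOR r7, r7, #10 → r7=5^10=15
ADD r7, r7, #15 → r7=15+15=30
ADD r5, r5, #1 → r5=0+1=1
CMP r5, #4  (cmp 1,4)
BLT L0: taken
XOR r7, r7, #10 → r7=30^10=20
ADD r7, r7, #15 → r7=20+15=35
ADD r5, r5, #1 → r5=1+1=2
CMP r5, #4  (cmp 2,4)
BLT L0: taken
XOR r7, r7, #10 → r7=35^10=41
ADD r7, r7, #15 → r7=41+15=56
ADD r5, r5, #1 → r5=2+1=3
CMP r5, #4  (cmp 3,4)
BLT L0: taken
XOR r7, r7, #10 → r7=56^10=50
ADD r7, r7, #15 → r7=50+15=65
ADD r5, r5, #1 → r5=3+1=4
CMP r5, #4  (cmp 4,4)
BLT L0: not taken
AND r7, r7, #7 → r7=65&7=1
halt.
Total executed instructions: 24.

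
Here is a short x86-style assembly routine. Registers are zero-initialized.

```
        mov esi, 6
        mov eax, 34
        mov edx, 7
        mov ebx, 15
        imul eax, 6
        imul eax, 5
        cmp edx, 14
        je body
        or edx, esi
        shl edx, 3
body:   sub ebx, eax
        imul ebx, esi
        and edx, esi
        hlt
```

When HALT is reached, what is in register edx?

0

after mov esi, 6: esi=6
after mov eax, 34: eax=34
after mov edx, 7: edx=7
after mov ebx, 15: ebx=15
after imul eax, 6: eax=34*6=204
after imul eax, 5: eax=204*5=1020
cmp edx, 14  (cmp 7,14)
je body: not taken
after or edx, esi: edx=7|6=7
after shl edx, 3: edx=7<<3=56
after sub ebx, eax: ebx=15-1020=-1005
after imul ebx, esi: ebx=(-1005)*6=-6030
after and edx, esi: edx=56&6=0
halt.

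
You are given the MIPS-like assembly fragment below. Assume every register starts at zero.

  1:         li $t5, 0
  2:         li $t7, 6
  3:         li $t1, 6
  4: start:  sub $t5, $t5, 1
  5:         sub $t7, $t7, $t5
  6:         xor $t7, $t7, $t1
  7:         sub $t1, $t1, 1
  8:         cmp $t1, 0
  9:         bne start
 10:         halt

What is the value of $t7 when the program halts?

li $t5, 0 → $t5=0
li $t7, 6 → $t7=6
li $t1, 6 → $t1=6
sub $t5, $t5, 1 → $t5=0-1=-1
sub $t7, $t7, $t5 → $t7=6-(-1)=7
xor $t7, $t7, $t1 → $t7=7^6=1
sub $t1, $t1, 1 → $t1=6-1=5
cmp $t1, 0  (cmp 5,0)
bne start: taken
sub $t5, $t5, 1 → $t5=(-1)-1=-2
sub $t7, $t7, $t5 → $t7=1-(-2)=3
xor $t7, $t7, $t1 → $t7=3^5=6
sub $t1, $t1, 1 → $t1=5-1=4
cmp $t1, 0  (cmp 4,0)
bne start: taken
sub $t5, $t5, 1 → $t5=(-2)-1=-3
sub $t7, $t7, $t5 → $t7=6-(-3)=9
xor $t7, $t7, $t1 → $t7=9^4=13
sub $t1, $t1, 1 → $t1=4-1=3
cmp $t1, 0  (cmp 3,0)
bne start: taken
sub $t5, $t5, 1 → $t5=(-3)-1=-4
sub $t7, $t7, $t5 → $t7=13-(-4)=17
xor $t7, $t7, $t1 → $t7=17^3=18
sub $t1, $t1, 1 → $t1=3-1=2
cmp $t1, 0  (cmp 2,0)
bne start: taken
sub $t5, $t5, 1 → $t5=(-4)-1=-5
sub $t7, $t7, $t5 → $t7=18-(-5)=23
xor $t7, $t7, $t1 → $t7=23^2=21
sub $t1, $t1, 1 → $t1=2-1=1
cmp $t1, 0  (cmp 1,0)
bne start: taken
sub $t5, $t5, 1 → $t5=(-5)-1=-6
sub $t7, $t7, $t5 → $t7=21-(-6)=27
xor $t7, $t7, $t1 → $t7=27^1=26
sub $t1, $t1, 1 → $t1=1-1=0
cmp $t1, 0  (cmp 0,0)
bne start: not taken
halt.

26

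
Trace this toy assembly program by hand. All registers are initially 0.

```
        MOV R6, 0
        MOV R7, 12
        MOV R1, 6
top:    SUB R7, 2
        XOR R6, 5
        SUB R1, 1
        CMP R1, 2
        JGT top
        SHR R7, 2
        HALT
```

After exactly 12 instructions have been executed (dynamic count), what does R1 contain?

4

after MOV R6, 0: R6=0
after MOV R7, 12: R7=12
after MOV R1, 6: R1=6
after SUB R7, 2: R7=12-2=10
after XOR R6, 5: R6=0^5=5
after SUB R1, 1: R1=6-1=5
CMP R1, 2  (cmp 5,2)
JGT top: taken
after SUB R7, 2: R7=10-2=8
after XOR R6, 5: R6=5^5=0
after SUB R1, 1: R1=5-1=4
CMP R1, 2  (cmp 4,2)
After step 12: R1 = 4.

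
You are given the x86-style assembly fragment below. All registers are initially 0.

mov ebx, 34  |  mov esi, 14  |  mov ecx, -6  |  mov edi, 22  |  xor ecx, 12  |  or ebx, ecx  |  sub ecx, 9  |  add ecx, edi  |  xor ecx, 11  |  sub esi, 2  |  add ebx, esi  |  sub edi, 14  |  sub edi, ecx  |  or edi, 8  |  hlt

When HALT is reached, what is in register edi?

8

mov ebx, 34 → ebx=34
mov esi, 14 → esi=14
mov ecx, -6 → ecx=-6
mov edi, 22 → edi=22
xor ecx, 12 → ecx=(-6)^12=-10
or ebx, ecx → ebx=34|(-10)=-10
sub ecx, 9 → ecx=(-10)-9=-19
add ecx, edi → ecx=(-19)+22=3
xor ecx, 11 → ecx=3^11=8
sub esi, 2 → esi=14-2=12
add ebx, esi → ebx=(-10)+12=2
sub edi, 14 → edi=22-14=8
sub edi, ecx → edi=8-8=0
or edi, 8 → edi=0|8=8
halt.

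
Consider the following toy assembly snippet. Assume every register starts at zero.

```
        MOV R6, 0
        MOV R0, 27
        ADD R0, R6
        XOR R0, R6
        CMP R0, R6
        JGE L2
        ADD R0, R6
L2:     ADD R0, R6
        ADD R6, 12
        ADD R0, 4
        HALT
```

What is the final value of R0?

MOV R6, 0 → R6=0
MOV R0, 27 → R0=27
ADD R0, R6 → R0=27+0=27
XOR R0, R6 → R0=27^0=27
CMP R0, R6  (cmp 27,0)
JGE L2: taken
ADD R0, R6 → R0=27+0=27
ADD R6, 12 → R6=0+12=12
ADD R0, 4 → R0=27+4=31
halt.

31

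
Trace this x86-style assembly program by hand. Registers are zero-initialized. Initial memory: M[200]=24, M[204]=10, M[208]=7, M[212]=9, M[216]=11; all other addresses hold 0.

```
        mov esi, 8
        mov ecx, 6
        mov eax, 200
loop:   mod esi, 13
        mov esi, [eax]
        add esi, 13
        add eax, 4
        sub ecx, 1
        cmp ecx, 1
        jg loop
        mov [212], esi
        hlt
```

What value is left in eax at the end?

220

after mov esi, 8: esi=8
after mov ecx, 6: ecx=6
after mov eax, 200: eax=200
after mod esi, 13: esi=8%13=8
after mov esi, [eax]: esi=M[200]=24
after add esi, 13: esi=24+13=37
after add eax, 4: eax=200+4=204
after sub ecx, 1: ecx=6-1=5
cmp ecx, 1  (cmp 5,1)
jg loop: taken
after mod esi, 13: esi=37%13=11
after mov esi, [eax]: esi=M[204]=10
after add esi, 13: esi=10+13=23
after add eax, 4: eax=204+4=208
after sub ecx, 1: ecx=5-1=4
cmp ecx, 1  (cmp 4,1)
jg loop: taken
after mod esi, 13: esi=23%13=10
after mov esi, [eax]: esi=M[208]=7
after add esi, 13: esi=7+13=20
after add eax, 4: eax=208+4=212
after sub ecx, 1: ecx=4-1=3
cmp ecx, 1  (cmp 3,1)
jg loop: taken
after mod esi, 13: esi=20%13=7
after mov esi, [eax]: esi=M[212]=9
after add esi, 13: esi=9+13=22
after add eax, 4: eax=212+4=216
after sub ecx, 1: ecx=3-1=2
cmp ecx, 1  (cmp 2,1)
jg loop: taken
after mod esi, 13: esi=22%13=9
after mov esi, [eax]: esi=M[216]=11
after add esi, 13: esi=11+13=24
after add eax, 4: eax=216+4=220
after sub ecx, 1: ecx=2-1=1
cmp ecx, 1  (cmp 1,1)
jg loop: not taken
mov [212], esi → M[212]=24
halt.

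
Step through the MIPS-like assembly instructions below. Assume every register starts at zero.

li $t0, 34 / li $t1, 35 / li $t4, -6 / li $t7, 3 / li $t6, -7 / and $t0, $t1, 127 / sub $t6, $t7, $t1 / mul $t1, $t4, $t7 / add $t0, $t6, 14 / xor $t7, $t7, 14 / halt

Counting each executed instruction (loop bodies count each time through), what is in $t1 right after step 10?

$t0=34
$t1=35
$t4=-6
$t7=3
$t6=-7
$t0=35&127=35
$t6=3-35=-32
$t1=(-6)*3=-18
$t0=(-32)+14=-18
$t7=3^14=13
After step 10: $t1 = -18.

-18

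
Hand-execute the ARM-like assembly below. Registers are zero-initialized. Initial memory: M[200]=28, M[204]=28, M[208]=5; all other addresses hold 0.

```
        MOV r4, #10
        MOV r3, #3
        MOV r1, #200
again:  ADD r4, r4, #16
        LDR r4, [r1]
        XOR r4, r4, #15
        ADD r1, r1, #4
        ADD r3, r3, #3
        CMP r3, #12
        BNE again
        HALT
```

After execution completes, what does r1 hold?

212

after MOV r4, #10: r4=10
after MOV r3, #3: r3=3
after MOV r1, #200: r1=200
after ADD r4, r4, #16: r4=10+16=26
after LDR r4, [r1]: r4=M[200]=28
after XOR r4, r4, #15: r4=28^15=19
after ADD r1, r1, #4: r1=200+4=204
after ADD r3, r3, #3: r3=3+3=6
CMP r3, #12  (cmp 6,12)
BNE again: taken
after ADD r4, r4, #16: r4=19+16=35
after LDR r4, [r1]: r4=M[204]=28
after XOR r4, r4, #15: r4=28^15=19
after ADD r1, r1, #4: r1=204+4=208
after ADD r3, r3, #3: r3=6+3=9
CMP r3, #12  (cmp 9,12)
BNE again: taken
after ADD r4, r4, #16: r4=19+16=35
after LDR r4, [r1]: r4=M[208]=5
after XOR r4, r4, #15: r4=5^15=10
after ADD r1, r1, #4: r1=208+4=212
after ADD r3, r3, #3: r3=9+3=12
CMP r3, #12  (cmp 12,12)
BNE again: not taken
halt.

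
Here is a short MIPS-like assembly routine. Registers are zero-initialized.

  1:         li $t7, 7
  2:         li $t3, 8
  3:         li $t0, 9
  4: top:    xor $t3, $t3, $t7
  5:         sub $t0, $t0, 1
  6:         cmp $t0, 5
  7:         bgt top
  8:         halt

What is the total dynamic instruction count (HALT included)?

$t7=7
$t3=8
$t0=9
$t3=8^7=15
$t0=9-1=8
cmp $t0, 5  (cmp 8,5)
bgt top: taken
$t3=15^7=8
$t0=8-1=7
cmp $t0, 5  (cmp 7,5)
bgt top: taken
$t3=8^7=15
$t0=7-1=6
cmp $t0, 5  (cmp 6,5)
bgt top: taken
$t3=15^7=8
$t0=6-1=5
cmp $t0, 5  (cmp 5,5)
bgt top: not taken
halt.
Total executed instructions: 20.

20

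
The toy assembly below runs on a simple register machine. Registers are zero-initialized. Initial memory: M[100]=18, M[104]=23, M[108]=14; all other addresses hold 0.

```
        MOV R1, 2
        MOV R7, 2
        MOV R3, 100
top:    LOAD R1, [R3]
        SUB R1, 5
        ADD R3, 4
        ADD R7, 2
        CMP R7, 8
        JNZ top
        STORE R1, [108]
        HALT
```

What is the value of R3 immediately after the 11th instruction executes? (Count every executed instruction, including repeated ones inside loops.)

MOV R1, 2 → R1=2
MOV R7, 2 → R7=2
MOV R3, 100 → R3=100
LOAD R1, [R3] → R1=M[100]=18
SUB R1, 5 → R1=18-5=13
ADD R3, 4 → R3=100+4=104
ADD R7, 2 → R7=2+2=4
CMP R7, 8  (cmp 4,8)
JNZ top: taken
LOAD R1, [R3] → R1=M[104]=23
SUB R1, 5 → R1=23-5=18
After step 11: R3 = 104.

104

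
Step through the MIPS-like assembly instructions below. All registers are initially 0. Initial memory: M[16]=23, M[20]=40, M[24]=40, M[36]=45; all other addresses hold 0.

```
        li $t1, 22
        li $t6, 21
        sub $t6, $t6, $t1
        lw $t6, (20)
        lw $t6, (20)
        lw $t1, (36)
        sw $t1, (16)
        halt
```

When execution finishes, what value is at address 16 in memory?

li $t1, 22 → $t1=22
li $t6, 21 → $t6=21
sub $t6, $t6, $t1 → $t6=21-22=-1
lw $t6, (20) → $t6=M[20]=40
lw $t6, (20) → $t6=M[20]=40
lw $t1, (36) → $t1=M[36]=45
sw $t1, (16) → M[16]=45
halt.

45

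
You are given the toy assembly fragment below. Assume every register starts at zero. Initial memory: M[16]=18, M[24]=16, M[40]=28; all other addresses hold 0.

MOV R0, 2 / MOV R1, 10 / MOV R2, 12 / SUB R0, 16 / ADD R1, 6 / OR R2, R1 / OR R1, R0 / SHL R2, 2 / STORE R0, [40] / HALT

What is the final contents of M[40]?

-14

after MOV R0, 2: R0=2
after MOV R1, 10: R1=10
after MOV R2, 12: R2=12
after SUB R0, 16: R0=2-16=-14
after ADD R1, 6: R1=10+6=16
after OR R2, R1: R2=12|16=28
after OR R1, R0: R1=16|(-14)=-14
after SHL R2, 2: R2=28<<2=112
STORE R0, [40] → M[40]=-14
halt.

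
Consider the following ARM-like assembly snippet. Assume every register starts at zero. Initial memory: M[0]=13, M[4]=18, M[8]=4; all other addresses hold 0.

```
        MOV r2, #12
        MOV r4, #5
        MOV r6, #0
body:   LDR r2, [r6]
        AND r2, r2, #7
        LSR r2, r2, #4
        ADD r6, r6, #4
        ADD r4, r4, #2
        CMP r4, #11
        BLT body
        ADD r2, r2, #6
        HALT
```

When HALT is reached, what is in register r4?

r2=12
r4=5
r6=0
r2=M[0]=13
r2=13&7=5
r2=5>>4=0
r6=0+4=4
r4=5+2=7
CMP r4, #11  (cmp 7,11)
BLT body: taken
r2=M[4]=18
r2=18&7=2
r2=2>>4=0
r6=4+4=8
r4=7+2=9
CMP r4, #11  (cmp 9,11)
BLT body: taken
r2=M[8]=4
r2=4&7=4
r2=4>>4=0
r6=8+4=12
r4=9+2=11
CMP r4, #11  (cmp 11,11)
BLT body: not taken
r2=0+6=6
halt.

11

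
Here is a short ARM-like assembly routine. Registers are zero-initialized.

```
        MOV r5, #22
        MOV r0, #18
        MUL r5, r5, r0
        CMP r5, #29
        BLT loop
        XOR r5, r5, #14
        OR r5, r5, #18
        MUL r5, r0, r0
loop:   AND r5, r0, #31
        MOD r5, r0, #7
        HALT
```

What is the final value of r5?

4

r5=22
r0=18
r5=22*18=396
CMP r5, #29  (cmp 396,29)
BLT loop: not taken
r5=396^14=386
r5=386|18=402
r5=18*18=324
r5=18&31=18
r5=18%7=4
halt.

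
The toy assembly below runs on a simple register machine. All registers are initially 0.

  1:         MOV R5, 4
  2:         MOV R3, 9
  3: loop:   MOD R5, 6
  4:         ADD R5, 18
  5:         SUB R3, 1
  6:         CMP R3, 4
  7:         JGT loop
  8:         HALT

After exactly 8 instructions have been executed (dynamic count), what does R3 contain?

MOV R5, 4 → R5=4
MOV R3, 9 → R3=9
MOD R5, 6 → R5=4%6=4
ADD R5, 18 → R5=4+18=22
SUB R3, 1 → R3=9-1=8
CMP R3, 4  (cmp 8,4)
JGT loop: taken
MOD R5, 6 → R5=22%6=4
After step 8: R3 = 8.

8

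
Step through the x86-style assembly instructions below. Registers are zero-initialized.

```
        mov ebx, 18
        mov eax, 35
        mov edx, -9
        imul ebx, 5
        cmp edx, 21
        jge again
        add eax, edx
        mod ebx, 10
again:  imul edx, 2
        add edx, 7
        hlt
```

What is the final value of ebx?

0

mov ebx, 18 → ebx=18
mov eax, 35 → eax=35
mov edx, -9 → edx=-9
imul ebx, 5 → ebx=18*5=90
cmp edx, 21  (cmp -9,21)
jge again: not taken
add eax, edx → eax=35+(-9)=26
mod ebx, 10 → ebx=90%10=0
imul edx, 2 → edx=(-9)*2=-18
add edx, 7 → edx=(-18)+7=-11
halt.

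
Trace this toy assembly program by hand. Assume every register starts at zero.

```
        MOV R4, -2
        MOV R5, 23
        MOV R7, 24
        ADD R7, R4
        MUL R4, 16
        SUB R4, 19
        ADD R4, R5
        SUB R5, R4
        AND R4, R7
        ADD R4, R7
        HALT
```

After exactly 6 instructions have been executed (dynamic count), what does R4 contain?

after MOV R4, -2: R4=-2
after MOV R5, 23: R5=23
after MOV R7, 24: R7=24
after ADD R7, R4: R7=24+(-2)=22
after MUL R4, 16: R4=(-2)*16=-32
after SUB R4, 19: R4=(-32)-19=-51
After step 6: R4 = -51.

-51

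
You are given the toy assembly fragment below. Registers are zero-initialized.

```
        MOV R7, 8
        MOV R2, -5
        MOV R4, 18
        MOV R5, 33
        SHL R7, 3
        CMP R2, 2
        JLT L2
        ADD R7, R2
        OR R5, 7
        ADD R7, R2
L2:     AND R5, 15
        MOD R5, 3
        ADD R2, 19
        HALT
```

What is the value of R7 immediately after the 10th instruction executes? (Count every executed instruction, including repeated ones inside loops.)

64

after MOV R7, 8: R7=8
after MOV R2, -5: R2=-5
after MOV R4, 18: R4=18
after MOV R5, 33: R5=33
after SHL R7, 3: R7=8<<3=64
CMP R2, 2  (cmp -5,2)
JLT L2: taken
after AND R5, 15: R5=33&15=1
after MOD R5, 3: R5=1%3=1
after ADD R2, 19: R2=(-5)+19=14
After step 10: R7 = 64.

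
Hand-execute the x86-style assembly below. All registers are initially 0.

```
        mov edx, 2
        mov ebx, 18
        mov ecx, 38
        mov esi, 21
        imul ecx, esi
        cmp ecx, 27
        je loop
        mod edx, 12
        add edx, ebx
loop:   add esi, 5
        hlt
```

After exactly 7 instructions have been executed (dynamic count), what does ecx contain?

mov edx, 2 → edx=2
mov ebx, 18 → ebx=18
mov ecx, 38 → ecx=38
mov esi, 21 → esi=21
imul ecx, esi → ecx=38*21=798
cmp ecx, 27  (cmp 798,27)
je loop: not taken
After step 7: ecx = 798.

798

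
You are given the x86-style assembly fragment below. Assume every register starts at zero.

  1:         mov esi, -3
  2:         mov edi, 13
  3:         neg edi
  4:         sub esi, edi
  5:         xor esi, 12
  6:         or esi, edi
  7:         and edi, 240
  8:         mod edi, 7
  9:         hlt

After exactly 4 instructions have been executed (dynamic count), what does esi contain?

10

after mov esi, -3: esi=-3
after mov edi, 13: edi=13
after neg edi: edi=-(13)=-13
after sub esi, edi: esi=(-3)-(-13)=10
After step 4: esi = 10.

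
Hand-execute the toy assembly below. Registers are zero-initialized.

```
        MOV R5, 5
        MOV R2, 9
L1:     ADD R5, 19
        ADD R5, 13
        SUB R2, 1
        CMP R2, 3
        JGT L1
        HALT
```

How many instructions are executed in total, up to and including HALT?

33

R5=5
R2=9
R5=5+19=24
R5=24+13=37
R2=9-1=8
CMP R2, 3  (cmp 8,3)
JGT L1: taken
R5=37+19=56
R5=56+13=69
R2=8-1=7
CMP R2, 3  (cmp 7,3)
JGT L1: taken
R5=69+19=88
R5=88+13=101
R2=7-1=6
CMP R2, 3  (cmp 6,3)
JGT L1: taken
R5=101+19=120
R5=120+13=133
R2=6-1=5
CMP R2, 3  (cmp 5,3)
JGT L1: taken
R5=133+19=152
R5=152+13=165
R2=5-1=4
CMP R2, 3  (cmp 4,3)
JGT L1: taken
R5=165+19=184
R5=184+13=197
R2=4-1=3
CMP R2, 3  (cmp 3,3)
JGT L1: not taken
halt.
Total executed instructions: 33.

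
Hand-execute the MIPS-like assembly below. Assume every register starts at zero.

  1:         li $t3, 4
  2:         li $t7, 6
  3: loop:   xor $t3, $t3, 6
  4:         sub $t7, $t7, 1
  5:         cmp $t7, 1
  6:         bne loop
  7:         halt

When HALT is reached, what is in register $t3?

after li $t3, 4: $t3=4
after li $t7, 6: $t7=6
after xor $t3, $t3, 6: $t3=4^6=2
after sub $t7, $t7, 1: $t7=6-1=5
cmp $t7, 1  (cmp 5,1)
bne loop: taken
after xor $t3, $t3, 6: $t3=2^6=4
after sub $t7, $t7, 1: $t7=5-1=4
cmp $t7, 1  (cmp 4,1)
bne loop: taken
after xor $t3, $t3, 6: $t3=4^6=2
after sub $t7, $t7, 1: $t7=4-1=3
cmp $t7, 1  (cmp 3,1)
bne loop: taken
after xor $t3, $t3, 6: $t3=2^6=4
after sub $t7, $t7, 1: $t7=3-1=2
cmp $t7, 1  (cmp 2,1)
bne loop: taken
after xor $t3, $t3, 6: $t3=4^6=2
after sub $t7, $t7, 1: $t7=2-1=1
cmp $t7, 1  (cmp 1,1)
bne loop: not taken
halt.

2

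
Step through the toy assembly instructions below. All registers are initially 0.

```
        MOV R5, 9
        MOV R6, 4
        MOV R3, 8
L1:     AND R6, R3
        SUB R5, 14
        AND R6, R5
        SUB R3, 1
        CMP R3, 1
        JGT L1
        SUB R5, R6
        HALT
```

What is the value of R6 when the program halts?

after MOV R5, 9: R5=9
after MOV R6, 4: R6=4
after MOV R3, 8: R3=8
after AND R6, R3: R6=4&8=0
after SUB R5, 14: R5=9-14=-5
after AND R6, R5: R6=0&(-5)=0
after SUB R3, 1: R3=8-1=7
CMP R3, 1  (cmp 7,1)
JGT L1: taken
after AND R6, R3: R6=0&7=0
after SUB R5, 14: R5=(-5)-14=-19
after AND R6, R5: R6=0&(-19)=0
after SUB R3, 1: R3=7-1=6
CMP R3, 1  (cmp 6,1)
JGT L1: taken
after AND R6, R3: R6=0&6=0
after SUB R5, 14: R5=(-19)-14=-33
after AND R6, R5: R6=0&(-33)=0
after SUB R3, 1: R3=6-1=5
CMP R3, 1  (cmp 5,1)
JGT L1: taken
after AND R6, R3: R6=0&5=0
after SUB R5, 14: R5=(-33)-14=-47
after AND R6, R5: R6=0&(-47)=0
after SUB R3, 1: R3=5-1=4
CMP R3, 1  (cmp 4,1)
JGT L1: taken
after AND R6, R3: R6=0&4=0
after SUB R5, 14: R5=(-47)-14=-61
after AND R6, R5: R6=0&(-61)=0
after SUB R3, 1: R3=4-1=3
CMP R3, 1  (cmp 3,1)
JGT L1: taken
after AND R6, R3: R6=0&3=0
after SUB R5, 14: R5=(-61)-14=-75
after AND R6, R5: R6=0&(-75)=0
after SUB R3, 1: R3=3-1=2
CMP R3, 1  (cmp 2,1)
JGT L1: taken
after AND R6, R3: R6=0&2=0
after SUB R5, 14: R5=(-75)-14=-89
after AND R6, R5: R6=0&(-89)=0
after SUB R3, 1: R3=2-1=1
CMP R3, 1  (cmp 1,1)
JGT L1: not taken
after SUB R5, R6: R5=(-89)-0=-89
halt.

0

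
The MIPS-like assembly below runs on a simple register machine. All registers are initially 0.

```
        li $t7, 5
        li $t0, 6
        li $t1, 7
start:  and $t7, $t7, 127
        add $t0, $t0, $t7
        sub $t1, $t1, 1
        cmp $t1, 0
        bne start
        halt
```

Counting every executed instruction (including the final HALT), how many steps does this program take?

39

after li $t7, 5: $t7=5
after li $t0, 6: $t0=6
after li $t1, 7: $t1=7
after and $t7, $t7, 127: $t7=5&127=5
after add $t0, $t0, $t7: $t0=6+5=11
after sub $t1, $t1, 1: $t1=7-1=6
cmp $t1, 0  (cmp 6,0)
bne start: taken
after and $t7, $t7, 127: $t7=5&127=5
after add $t0, $t0, $t7: $t0=11+5=16
after sub $t1, $t1, 1: $t1=6-1=5
cmp $t1, 0  (cmp 5,0)
bne start: taken
after and $t7, $t7, 127: $t7=5&127=5
after add $t0, $t0, $t7: $t0=16+5=21
after sub $t1, $t1, 1: $t1=5-1=4
cmp $t1, 0  (cmp 4,0)
bne start: taken
after and $t7, $t7, 127: $t7=5&127=5
after add $t0, $t0, $t7: $t0=21+5=26
after sub $t1, $t1, 1: $t1=4-1=3
cmp $t1, 0  (cmp 3,0)
bne start: taken
after and $t7, $t7, 127: $t7=5&127=5
after add $t0, $t0, $t7: $t0=26+5=31
after sub $t1, $t1, 1: $t1=3-1=2
cmp $t1, 0  (cmp 2,0)
bne start: taken
after and $t7, $t7, 127: $t7=5&127=5
after add $t0, $t0, $t7: $t0=31+5=36
after sub $t1, $t1, 1: $t1=2-1=1
cmp $t1, 0  (cmp 1,0)
bne start: taken
after and $t7, $t7, 127: $t7=5&127=5
after add $t0, $t0, $t7: $t0=36+5=41
after sub $t1, $t1, 1: $t1=1-1=0
cmp $t1, 0  (cmp 0,0)
bne start: not taken
halt.
Total executed instructions: 39.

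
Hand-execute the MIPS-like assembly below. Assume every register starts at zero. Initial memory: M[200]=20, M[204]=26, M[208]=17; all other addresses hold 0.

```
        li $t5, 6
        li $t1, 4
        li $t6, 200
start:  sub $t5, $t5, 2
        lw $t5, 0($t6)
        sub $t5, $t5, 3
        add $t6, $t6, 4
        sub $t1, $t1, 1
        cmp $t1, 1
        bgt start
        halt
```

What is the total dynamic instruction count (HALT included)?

li $t5, 6 → $t5=6
li $t1, 4 → $t1=4
li $t6, 200 → $t6=200
sub $t5, $t5, 2 → $t5=6-2=4
lw $t5, 0($t6) → $t5=M[200]=20
sub $t5, $t5, 3 → $t5=20-3=17
add $t6, $t6, 4 → $t6=200+4=204
sub $t1, $t1, 1 → $t1=4-1=3
cmp $t1, 1  (cmp 3,1)
bgt start: taken
sub $t5, $t5, 2 → $t5=17-2=15
lw $t5, 0($t6) → $t5=M[204]=26
sub $t5, $t5, 3 → $t5=26-3=23
add $t6, $t6, 4 → $t6=204+4=208
sub $t1, $t1, 1 → $t1=3-1=2
cmp $t1, 1  (cmp 2,1)
bgt start: taken
sub $t5, $t5, 2 → $t5=23-2=21
lw $t5, 0($t6) → $t5=M[208]=17
sub $t5, $t5, 3 → $t5=17-3=14
add $t6, $t6, 4 → $t6=208+4=212
sub $t1, $t1, 1 → $t1=2-1=1
cmp $t1, 1  (cmp 1,1)
bgt start: not taken
halt.
Total executed instructions: 25.

25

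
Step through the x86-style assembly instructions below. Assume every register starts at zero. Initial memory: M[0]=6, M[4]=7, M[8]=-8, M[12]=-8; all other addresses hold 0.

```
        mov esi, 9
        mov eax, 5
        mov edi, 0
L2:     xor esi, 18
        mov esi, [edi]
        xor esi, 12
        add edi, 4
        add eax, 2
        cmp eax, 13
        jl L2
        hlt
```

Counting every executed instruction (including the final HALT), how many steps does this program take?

mov esi, 9 → esi=9
mov eax, 5 → eax=5
mov edi, 0 → edi=0
xor esi, 18 → esi=9^18=27
mov esi, [edi] → esi=M[0]=6
xor esi, 12 → esi=6^12=10
add edi, 4 → edi=0+4=4
add eax, 2 → eax=5+2=7
cmp eax, 13  (cmp 7,13)
jl L2: taken
xor esi, 18 → esi=10^18=24
mov esi, [edi] → esi=M[4]=7
xor esi, 12 → esi=7^12=11
add edi, 4 → edi=4+4=8
add eax, 2 → eax=7+2=9
cmp eax, 13  (cmp 9,13)
jl L2: taken
xor esi, 18 → esi=11^18=25
mov esi, [edi] → esi=M[8]=-8
xor esi, 12 → esi=(-8)^12=-12
add edi, 4 → edi=8+4=12
add eax, 2 → eax=9+2=11
cmp eax, 13  (cmp 11,13)
jl L2: taken
xor esi, 18 → esi=(-12)^18=-26
mov esi, [edi] → esi=M[12]=-8
xor esi, 12 → esi=(-8)^12=-12
add edi, 4 → edi=12+4=16
add eax, 2 → eax=11+2=13
cmp eax, 13  (cmp 13,13)
jl L2: not taken
halt.
Total executed instructions: 32.

32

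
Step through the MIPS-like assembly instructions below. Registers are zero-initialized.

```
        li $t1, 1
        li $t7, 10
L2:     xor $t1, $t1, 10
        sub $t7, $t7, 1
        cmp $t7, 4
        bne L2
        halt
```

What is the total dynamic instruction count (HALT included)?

after li $t1, 1: $t1=1
after li $t7, 10: $t7=10
after xor $t1, $t1, 10: $t1=1^10=11
after sub $t7, $t7, 1: $t7=10-1=9
cmp $t7, 4  (cmp 9,4)
bne L2: taken
after xor $t1, $t1, 10: $t1=11^10=1
after sub $t7, $t7, 1: $t7=9-1=8
cmp $t7, 4  (cmp 8,4)
bne L2: taken
after xor $t1, $t1, 10: $t1=1^10=11
after sub $t7, $t7, 1: $t7=8-1=7
cmp $t7, 4  (cmp 7,4)
bne L2: taken
after xor $t1, $t1, 10: $t1=11^10=1
after sub $t7, $t7, 1: $t7=7-1=6
cmp $t7, 4  (cmp 6,4)
bne L2: taken
after xor $t1, $t1, 10: $t1=1^10=11
after sub $t7, $t7, 1: $t7=6-1=5
cmp $t7, 4  (cmp 5,4)
bne L2: taken
after xor $t1, $t1, 10: $t1=11^10=1
after sub $t7, $t7, 1: $t7=5-1=4
cmp $t7, 4  (cmp 4,4)
bne L2: not taken
halt.
Total executed instructions: 27.

27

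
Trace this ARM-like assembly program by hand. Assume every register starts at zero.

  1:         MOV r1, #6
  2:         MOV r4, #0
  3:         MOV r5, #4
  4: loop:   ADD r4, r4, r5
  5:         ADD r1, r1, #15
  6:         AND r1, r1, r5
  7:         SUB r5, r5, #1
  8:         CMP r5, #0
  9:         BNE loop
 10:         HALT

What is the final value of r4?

MOV r1, #6 → r1=6
MOV r4, #0 → r4=0
MOV r5, #4 → r5=4
ADD r4, r4, r5 → r4=0+4=4
ADD r1, r1, #15 → r1=6+15=21
AND r1, r1, r5 → r1=21&4=4
SUB r5, r5, #1 → r5=4-1=3
CMP r5, #0  (cmp 3,0)
BNE loop: taken
ADD r4, r4, r5 → r4=4+3=7
ADD r1, r1, #15 → r1=4+15=19
AND r1, r1, r5 → r1=19&3=3
SUB r5, r5, #1 → r5=3-1=2
CMP r5, #0  (cmp 2,0)
BNE loop: taken
ADD r4, r4, r5 → r4=7+2=9
ADD r1, r1, #15 → r1=3+15=18
AND r1, r1, r5 → r1=18&2=2
SUB r5, r5, #1 → r5=2-1=1
CMP r5, #0  (cmp 1,0)
BNE loop: taken
ADD r4, r4, r5 → r4=9+1=10
ADD r1, r1, #15 → r1=2+15=17
AND r1, r1, r5 → r1=17&1=1
SUB r5, r5, #1 → r5=1-1=0
CMP r5, #0  (cmp 0,0)
BNE loop: not taken
halt.

10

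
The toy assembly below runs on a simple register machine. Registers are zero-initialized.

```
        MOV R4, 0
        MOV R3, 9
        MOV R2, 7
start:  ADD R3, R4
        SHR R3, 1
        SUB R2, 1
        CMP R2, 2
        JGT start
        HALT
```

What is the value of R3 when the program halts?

R4=0
R3=9
R2=7
R3=9+0=9
R3=9>>1=4
R2=7-1=6
CMP R2, 2  (cmp 6,2)
JGT start: taken
R3=4+0=4
R3=4>>1=2
R2=6-1=5
CMP R2, 2  (cmp 5,2)
JGT start: taken
R3=2+0=2
R3=2>>1=1
R2=5-1=4
CMP R2, 2  (cmp 4,2)
JGT start: taken
R3=1+0=1
R3=1>>1=0
R2=4-1=3
CMP R2, 2  (cmp 3,2)
JGT start: taken
R3=0+0=0
R3=0>>1=0
R2=3-1=2
CMP R2, 2  (cmp 2,2)
JGT start: not taken
halt.

0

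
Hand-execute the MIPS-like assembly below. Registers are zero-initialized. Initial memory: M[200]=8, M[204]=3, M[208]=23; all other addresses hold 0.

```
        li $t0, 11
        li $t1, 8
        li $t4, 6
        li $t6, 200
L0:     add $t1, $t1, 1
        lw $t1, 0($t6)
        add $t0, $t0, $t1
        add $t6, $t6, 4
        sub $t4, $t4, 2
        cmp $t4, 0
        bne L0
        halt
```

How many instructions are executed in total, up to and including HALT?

26

li $t0, 11 → $t0=11
li $t1, 8 → $t1=8
li $t4, 6 → $t4=6
li $t6, 200 → $t6=200
add $t1, $t1, 1 → $t1=8+1=9
lw $t1, 0($t6) → $t1=M[200]=8
add $t0, $t0, $t1 → $t0=11+8=19
add $t6, $t6, 4 → $t6=200+4=204
sub $t4, $t4, 2 → $t4=6-2=4
cmp $t4, 0  (cmp 4,0)
bne L0: taken
add $t1, $t1, 1 → $t1=8+1=9
lw $t1, 0($t6) → $t1=M[204]=3
add $t0, $t0, $t1 → $t0=19+3=22
add $t6, $t6, 4 → $t6=204+4=208
sub $t4, $t4, 2 → $t4=4-2=2
cmp $t4, 0  (cmp 2,0)
bne L0: taken
add $t1, $t1, 1 → $t1=3+1=4
lw $t1, 0($t6) → $t1=M[208]=23
add $t0, $t0, $t1 → $t0=22+23=45
add $t6, $t6, 4 → $t6=208+4=212
sub $t4, $t4, 2 → $t4=2-2=0
cmp $t4, 0  (cmp 0,0)
bne L0: not taken
halt.
Total executed instructions: 26.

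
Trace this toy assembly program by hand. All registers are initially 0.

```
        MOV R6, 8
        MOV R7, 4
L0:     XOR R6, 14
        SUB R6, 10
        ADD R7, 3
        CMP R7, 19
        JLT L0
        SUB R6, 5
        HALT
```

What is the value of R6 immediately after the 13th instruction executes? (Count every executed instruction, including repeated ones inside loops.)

R6=8
R7=4
R6=8^14=6
R6=6-10=-4
R7=4+3=7
CMP R7, 19  (cmp 7,19)
JLT L0: taken
R6=(-4)^14=-14
R6=(-14)-10=-24
R7=7+3=10
CMP R7, 19  (cmp 10,19)
JLT L0: taken
R6=(-24)^14=-26
After step 13: R6 = -26.

-26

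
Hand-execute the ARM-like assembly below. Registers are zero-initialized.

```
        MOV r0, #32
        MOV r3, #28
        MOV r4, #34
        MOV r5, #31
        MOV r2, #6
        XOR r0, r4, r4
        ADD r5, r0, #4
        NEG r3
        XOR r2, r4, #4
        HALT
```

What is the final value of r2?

MOV r0, #32 → r0=32
MOV r3, #28 → r3=28
MOV r4, #34 → r4=34
MOV r5, #31 → r5=31
MOV r2, #6 → r2=6
XOR r0, r4, r4 → r0=34^34=0
ADD r5, r0, #4 → r5=0+4=4
NEG r3 → r3=-(28)=-28
XOR r2, r4, #4 → r2=34^4=38
halt.

38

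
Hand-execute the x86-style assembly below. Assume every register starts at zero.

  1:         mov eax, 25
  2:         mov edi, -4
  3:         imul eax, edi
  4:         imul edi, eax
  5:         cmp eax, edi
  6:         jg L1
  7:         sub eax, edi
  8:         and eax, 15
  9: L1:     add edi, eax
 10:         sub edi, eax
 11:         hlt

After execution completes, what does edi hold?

400

mov eax, 25 → eax=25
mov edi, -4 → edi=-4
imul eax, edi → eax=25*(-4)=-100
imul edi, eax → edi=(-4)*(-100)=400
cmp eax, edi  (cmp -100,400)
jg L1: not taken
sub eax, edi → eax=(-100)-400=-500
and eax, 15 → eax=(-500)&15=12
add edi, eax → edi=400+12=412
sub edi, eax → edi=412-12=400
halt.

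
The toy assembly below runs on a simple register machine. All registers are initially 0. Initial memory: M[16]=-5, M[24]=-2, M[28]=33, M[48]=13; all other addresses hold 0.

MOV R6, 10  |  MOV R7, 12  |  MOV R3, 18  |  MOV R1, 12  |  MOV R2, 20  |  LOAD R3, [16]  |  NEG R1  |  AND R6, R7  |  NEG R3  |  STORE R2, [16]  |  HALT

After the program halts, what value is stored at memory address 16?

20

after MOV R6, 10: R6=10
after MOV R7, 12: R7=12
after MOV R3, 18: R3=18
after MOV R1, 12: R1=12
after MOV R2, 20: R2=20
after LOAD R3, [16]: R3=M[16]=-5
after NEG R1: R1=-(12)=-12
after AND R6, R7: R6=10&12=8
after NEG R3: R3=-(-5)=5
STORE R2, [16] → M[16]=20
halt.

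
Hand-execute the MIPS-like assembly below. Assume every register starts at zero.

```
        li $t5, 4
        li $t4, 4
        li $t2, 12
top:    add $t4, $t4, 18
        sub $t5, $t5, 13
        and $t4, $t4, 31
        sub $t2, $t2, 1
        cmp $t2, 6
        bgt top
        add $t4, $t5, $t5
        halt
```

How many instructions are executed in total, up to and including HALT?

41

$t5=4
$t4=4
$t2=12
$t4=4+18=22
$t5=4-13=-9
$t4=22&31=22
$t2=12-1=11
cmp $t2, 6  (cmp 11,6)
bgt top: taken
$t4=22+18=40
$t5=(-9)-13=-22
$t4=40&31=8
$t2=11-1=10
cmp $t2, 6  (cmp 10,6)
bgt top: taken
$t4=8+18=26
$t5=(-22)-13=-35
$t4=26&31=26
$t2=10-1=9
cmp $t2, 6  (cmp 9,6)
bgt top: taken
$t4=26+18=44
$t5=(-35)-13=-48
$t4=44&31=12
$t2=9-1=8
cmp $t2, 6  (cmp 8,6)
bgt top: taken
$t4=12+18=30
$t5=(-48)-13=-61
$t4=30&31=30
$t2=8-1=7
cmp $t2, 6  (cmp 7,6)
bgt top: taken
$t4=30+18=48
$t5=(-61)-13=-74
$t4=48&31=16
$t2=7-1=6
cmp $t2, 6  (cmp 6,6)
bgt top: not taken
$t4=(-74)+(-74)=-148
halt.
Total executed instructions: 41.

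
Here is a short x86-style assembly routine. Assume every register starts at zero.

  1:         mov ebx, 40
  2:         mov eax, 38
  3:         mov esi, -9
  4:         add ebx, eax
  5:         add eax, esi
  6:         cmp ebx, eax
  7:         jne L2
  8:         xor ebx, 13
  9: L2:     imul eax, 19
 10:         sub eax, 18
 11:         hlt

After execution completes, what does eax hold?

after mov ebx, 40: ebx=40
after mov eax, 38: eax=38
after mov esi, -9: esi=-9
after add ebx, eax: ebx=40+38=78
after add eax, esi: eax=38+(-9)=29
cmp ebx, eax  (cmp 78,29)
jne L2: taken
after imul eax, 19: eax=29*19=551
after sub eax, 18: eax=551-18=533
halt.

533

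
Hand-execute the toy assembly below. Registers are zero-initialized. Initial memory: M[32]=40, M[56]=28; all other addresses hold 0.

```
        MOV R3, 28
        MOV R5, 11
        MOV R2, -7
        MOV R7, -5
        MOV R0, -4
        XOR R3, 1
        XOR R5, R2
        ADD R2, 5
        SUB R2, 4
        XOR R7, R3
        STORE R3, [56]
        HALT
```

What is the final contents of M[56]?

29

after MOV R3, 28: R3=28
after MOV R5, 11: R5=11
after MOV R2, -7: R2=-7
after MOV R7, -5: R7=-5
after MOV R0, -4: R0=-4
after XOR R3, 1: R3=28^1=29
after XOR R5, R2: R5=11^(-7)=-14
after ADD R2, 5: R2=(-7)+5=-2
after SUB R2, 4: R2=(-2)-4=-6
after XOR R7, R3: R7=(-5)^29=-26
STORE R3, [56] → M[56]=29
halt.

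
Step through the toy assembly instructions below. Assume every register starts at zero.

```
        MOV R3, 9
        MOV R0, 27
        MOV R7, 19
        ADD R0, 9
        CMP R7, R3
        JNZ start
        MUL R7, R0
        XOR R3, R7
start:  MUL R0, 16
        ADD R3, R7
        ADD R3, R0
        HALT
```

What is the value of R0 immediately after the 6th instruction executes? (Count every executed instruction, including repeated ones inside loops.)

36

after MOV R3, 9: R3=9
after MOV R0, 27: R0=27
after MOV R7, 19: R7=19
after ADD R0, 9: R0=27+9=36
CMP R7, R3  (cmp 19,9)
JNZ start: taken
After step 6: R0 = 36.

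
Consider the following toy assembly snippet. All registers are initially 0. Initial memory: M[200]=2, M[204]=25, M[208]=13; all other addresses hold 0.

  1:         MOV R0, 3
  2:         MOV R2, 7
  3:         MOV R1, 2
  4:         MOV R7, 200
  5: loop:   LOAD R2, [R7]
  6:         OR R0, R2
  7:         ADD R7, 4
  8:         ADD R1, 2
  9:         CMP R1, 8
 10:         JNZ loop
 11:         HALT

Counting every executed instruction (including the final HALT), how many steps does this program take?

23

after MOV R0, 3: R0=3
after MOV R2, 7: R2=7
after MOV R1, 2: R1=2
after MOV R7, 200: R7=200
after LOAD R2, [R7]: R2=M[200]=2
after OR R0, R2: R0=3|2=3
after ADD R7, 4: R7=200+4=204
after ADD R1, 2: R1=2+2=4
CMP R1, 8  (cmp 4,8)
JNZ loop: taken
after LOAD R2, [R7]: R2=M[204]=25
after OR R0, R2: R0=3|25=27
after ADD R7, 4: R7=204+4=208
after ADD R1, 2: R1=4+2=6
CMP R1, 8  (cmp 6,8)
JNZ loop: taken
after LOAD R2, [R7]: R2=M[208]=13
after OR R0, R2: R0=27|13=31
after ADD R7, 4: R7=208+4=212
after ADD R1, 2: R1=6+2=8
CMP R1, 8  (cmp 8,8)
JNZ loop: not taken
halt.
Total executed instructions: 23.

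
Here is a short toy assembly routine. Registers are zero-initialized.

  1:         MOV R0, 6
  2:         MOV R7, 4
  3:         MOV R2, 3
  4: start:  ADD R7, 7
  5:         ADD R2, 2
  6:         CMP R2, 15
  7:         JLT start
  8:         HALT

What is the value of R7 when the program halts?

MOV R0, 6 → R0=6
MOV R7, 4 → R7=4
MOV R2, 3 → R2=3
ADD R7, 7 → R7=4+7=11
ADD R2, 2 → R2=3+2=5
CMP R2, 15  (cmp 5,15)
JLT start: taken
ADD R7, 7 → R7=11+7=18
ADD R2, 2 → R2=5+2=7
CMP R2, 15  (cmp 7,15)
JLT start: taken
ADD R7, 7 → R7=18+7=25
ADD R2, 2 → R2=7+2=9
CMP R2, 15  (cmp 9,15)
JLT start: taken
ADD R7, 7 → R7=25+7=32
ADD R2, 2 → R2=9+2=11
CMP R2, 15  (cmp 11,15)
JLT start: taken
ADD R7, 7 → R7=32+7=39
ADD R2, 2 → R2=11+2=13
CMP R2, 15  (cmp 13,15)
JLT start: taken
ADD R7, 7 → R7=39+7=46
ADD R2, 2 → R2=13+2=15
CMP R2, 15  (cmp 15,15)
JLT start: not taken
halt.

46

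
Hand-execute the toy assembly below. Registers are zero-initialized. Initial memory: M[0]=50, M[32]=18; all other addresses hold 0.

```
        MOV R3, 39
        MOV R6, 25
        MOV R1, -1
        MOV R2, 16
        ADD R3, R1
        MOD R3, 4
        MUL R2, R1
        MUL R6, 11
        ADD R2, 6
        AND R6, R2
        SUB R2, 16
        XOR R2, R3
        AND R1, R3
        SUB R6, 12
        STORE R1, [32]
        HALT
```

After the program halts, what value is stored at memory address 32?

2

MOV R3, 39 → R3=39
MOV R6, 25 → R6=25
MOV R1, -1 → R1=-1
MOV R2, 16 → R2=16
ADD R3, R1 → R3=39+(-1)=38
MOD R3, 4 → R3=38%4=2
MUL R2, R1 → R2=16*(-1)=-16
MUL R6, 11 → R6=25*11=275
ADD R2, 6 → R2=(-16)+6=-10
AND R6, R2 → R6=275&(-10)=274
SUB R2, 16 → R2=(-10)-16=-26
XOR R2, R3 → R2=(-26)^2=-28
AND R1, R3 → R1=(-1)&2=2
SUB R6, 12 → R6=274-12=262
STORE R1, [32] → M[32]=2
halt.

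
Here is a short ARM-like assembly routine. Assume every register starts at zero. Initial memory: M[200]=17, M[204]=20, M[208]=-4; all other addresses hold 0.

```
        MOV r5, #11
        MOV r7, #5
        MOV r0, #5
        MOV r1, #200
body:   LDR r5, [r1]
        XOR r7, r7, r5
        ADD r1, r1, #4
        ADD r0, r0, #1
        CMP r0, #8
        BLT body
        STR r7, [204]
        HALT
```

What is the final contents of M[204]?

-4

MOV r5, #11 → r5=11
MOV r7, #5 → r7=5
MOV r0, #5 → r0=5
MOV r1, #200 → r1=200
LDR r5, [r1] → r5=M[200]=17
XOR r7, r7, r5 → r7=5^17=20
ADD r1, r1, #4 → r1=200+4=204
ADD r0, r0, #1 → r0=5+1=6
CMP r0, #8  (cmp 6,8)
BLT body: taken
LDR r5, [r1] → r5=M[204]=20
XOR r7, r7, r5 → r7=20^20=0
ADD r1, r1, #4 → r1=204+4=208
ADD r0, r0, #1 → r0=6+1=7
CMP r0, #8  (cmp 7,8)
BLT body: taken
LDR r5, [r1] → r5=M[208]=-4
XOR r7, r7, r5 → r7=0^(-4)=-4
ADD r1, r1, #4 → r1=208+4=212
ADD r0, r0, #1 → r0=7+1=8
CMP r0, #8  (cmp 8,8)
BLT body: not taken
STR r7, [204] → M[204]=-4
halt.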